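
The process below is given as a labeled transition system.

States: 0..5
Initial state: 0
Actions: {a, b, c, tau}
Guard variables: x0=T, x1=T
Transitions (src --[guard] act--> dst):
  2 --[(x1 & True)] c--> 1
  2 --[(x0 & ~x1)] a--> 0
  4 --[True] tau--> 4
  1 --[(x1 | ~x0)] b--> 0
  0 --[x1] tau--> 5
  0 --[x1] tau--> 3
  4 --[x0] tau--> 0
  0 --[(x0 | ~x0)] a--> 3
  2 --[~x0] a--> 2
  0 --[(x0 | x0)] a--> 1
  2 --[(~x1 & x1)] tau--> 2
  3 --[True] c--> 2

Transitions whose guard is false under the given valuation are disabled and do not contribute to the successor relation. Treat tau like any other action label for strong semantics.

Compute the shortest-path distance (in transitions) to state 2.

Breadth-first toward 2:
  depth 0: {0}
  depth 1: {1,3,5}
  depth 2: {2}
first hit 2 at d=2 via a·c

Answer: 2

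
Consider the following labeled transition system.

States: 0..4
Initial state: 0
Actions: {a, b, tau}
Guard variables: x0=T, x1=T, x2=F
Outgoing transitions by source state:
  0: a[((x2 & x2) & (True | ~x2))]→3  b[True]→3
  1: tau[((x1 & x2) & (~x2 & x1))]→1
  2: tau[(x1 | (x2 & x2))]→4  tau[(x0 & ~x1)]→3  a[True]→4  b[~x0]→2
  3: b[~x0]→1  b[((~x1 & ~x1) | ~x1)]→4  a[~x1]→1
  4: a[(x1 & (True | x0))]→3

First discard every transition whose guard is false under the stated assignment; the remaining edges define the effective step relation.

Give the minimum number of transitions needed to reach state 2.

Layered search for 2:
  Layer 0: {0}
  Layer 1: {3}
2 never appears.

Answer: UNREACHABLE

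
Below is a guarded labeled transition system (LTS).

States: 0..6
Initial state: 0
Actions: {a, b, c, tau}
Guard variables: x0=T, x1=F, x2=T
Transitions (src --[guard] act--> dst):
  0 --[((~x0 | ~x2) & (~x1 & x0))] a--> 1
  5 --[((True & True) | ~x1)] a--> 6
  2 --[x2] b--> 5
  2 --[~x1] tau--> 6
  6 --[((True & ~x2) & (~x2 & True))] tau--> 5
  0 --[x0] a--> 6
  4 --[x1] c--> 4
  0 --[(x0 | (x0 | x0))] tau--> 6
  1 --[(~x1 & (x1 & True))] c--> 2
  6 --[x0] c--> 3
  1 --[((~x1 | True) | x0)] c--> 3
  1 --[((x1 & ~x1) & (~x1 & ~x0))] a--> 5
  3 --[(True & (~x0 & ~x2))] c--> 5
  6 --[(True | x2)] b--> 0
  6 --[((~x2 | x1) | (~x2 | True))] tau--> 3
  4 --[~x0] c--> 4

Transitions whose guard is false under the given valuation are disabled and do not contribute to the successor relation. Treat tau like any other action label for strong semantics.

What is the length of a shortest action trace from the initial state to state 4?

Answer: UNREACHABLE

Analysis:
Breadth-first toward 4:
  depth 0: {0}
  depth 1: {6}
  depth 2: {3}
4 never appears.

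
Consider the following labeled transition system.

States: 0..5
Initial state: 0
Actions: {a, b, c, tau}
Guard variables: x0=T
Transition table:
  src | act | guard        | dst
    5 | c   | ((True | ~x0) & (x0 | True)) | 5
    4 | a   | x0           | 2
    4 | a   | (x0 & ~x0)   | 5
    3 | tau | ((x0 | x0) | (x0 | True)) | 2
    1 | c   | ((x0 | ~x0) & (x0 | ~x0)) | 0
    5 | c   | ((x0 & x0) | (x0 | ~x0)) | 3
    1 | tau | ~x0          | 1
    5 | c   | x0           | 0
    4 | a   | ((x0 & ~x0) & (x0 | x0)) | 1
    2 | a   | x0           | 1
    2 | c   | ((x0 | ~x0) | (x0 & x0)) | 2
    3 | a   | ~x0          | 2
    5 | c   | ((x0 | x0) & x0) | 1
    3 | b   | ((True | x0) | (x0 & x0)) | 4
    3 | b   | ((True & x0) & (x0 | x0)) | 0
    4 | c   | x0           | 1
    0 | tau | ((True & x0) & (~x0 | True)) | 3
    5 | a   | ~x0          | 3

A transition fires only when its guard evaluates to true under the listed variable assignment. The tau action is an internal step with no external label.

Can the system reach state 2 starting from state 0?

Answer: REACHABLE

Working:
Guard filter leaves 13 enabled edge(s).
L0 = {0}
L1 = {3}  cumulative {0,3}
L2 = {2,4}  cumulative {0,2,3,4}
L3 = {1}  cumulative {0,1,2,3,4}
Reachable = {0,1,2,3,4}
witness 2: tau·tau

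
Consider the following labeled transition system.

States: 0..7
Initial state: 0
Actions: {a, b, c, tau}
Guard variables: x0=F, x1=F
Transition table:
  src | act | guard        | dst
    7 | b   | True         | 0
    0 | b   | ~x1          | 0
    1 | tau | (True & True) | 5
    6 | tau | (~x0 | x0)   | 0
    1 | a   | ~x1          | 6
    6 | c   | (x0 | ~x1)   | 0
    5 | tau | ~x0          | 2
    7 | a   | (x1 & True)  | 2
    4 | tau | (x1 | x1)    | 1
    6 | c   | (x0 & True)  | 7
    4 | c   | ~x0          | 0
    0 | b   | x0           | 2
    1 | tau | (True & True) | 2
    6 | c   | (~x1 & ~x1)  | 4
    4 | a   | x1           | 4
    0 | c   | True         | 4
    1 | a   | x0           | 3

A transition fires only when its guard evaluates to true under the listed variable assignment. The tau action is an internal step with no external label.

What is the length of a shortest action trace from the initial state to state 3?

BFS to 3:
  depth 0: {0}
  depth 1: {4}
3 never appears.

Answer: UNREACHABLE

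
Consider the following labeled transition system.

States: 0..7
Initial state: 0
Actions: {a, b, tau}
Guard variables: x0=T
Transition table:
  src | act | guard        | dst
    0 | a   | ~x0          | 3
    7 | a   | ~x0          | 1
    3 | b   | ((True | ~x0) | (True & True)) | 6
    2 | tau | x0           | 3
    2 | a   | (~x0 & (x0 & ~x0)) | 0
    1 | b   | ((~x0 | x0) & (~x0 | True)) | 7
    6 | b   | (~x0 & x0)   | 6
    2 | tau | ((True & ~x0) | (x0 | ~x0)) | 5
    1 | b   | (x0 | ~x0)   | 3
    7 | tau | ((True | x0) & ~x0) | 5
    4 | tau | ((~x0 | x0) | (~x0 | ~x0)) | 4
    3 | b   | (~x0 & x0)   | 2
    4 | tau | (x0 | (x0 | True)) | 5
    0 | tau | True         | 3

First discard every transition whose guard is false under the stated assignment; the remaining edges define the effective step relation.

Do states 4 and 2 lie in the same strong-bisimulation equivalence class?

Refine partition for ~:
  P[0] = {{0,1,2,3,4,5,6,7}}
  P[1] = {{0,2,4},{1,3},{5,6,7}}
  P[2] = {{0},{1},{2},{3},{4},{5,6,7}}
6 equivalence class(es) (converged in 3)
[4]={4}  [2]={2}

Answer: NOT BISIMILAR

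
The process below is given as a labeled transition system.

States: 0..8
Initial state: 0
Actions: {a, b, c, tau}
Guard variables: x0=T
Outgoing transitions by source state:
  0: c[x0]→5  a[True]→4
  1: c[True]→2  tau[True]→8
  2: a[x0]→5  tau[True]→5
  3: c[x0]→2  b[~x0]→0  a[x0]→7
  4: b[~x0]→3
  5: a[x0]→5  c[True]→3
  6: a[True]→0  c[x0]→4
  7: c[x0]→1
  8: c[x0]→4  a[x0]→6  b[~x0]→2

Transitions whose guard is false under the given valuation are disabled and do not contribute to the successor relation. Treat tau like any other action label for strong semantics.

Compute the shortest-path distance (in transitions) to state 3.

Answer: 2

Analysis:
Breadth-first toward 3:
  L0 = {0}
  L1 = {4,5}
  L2 = {3}
3 enters at depth 2; path c·c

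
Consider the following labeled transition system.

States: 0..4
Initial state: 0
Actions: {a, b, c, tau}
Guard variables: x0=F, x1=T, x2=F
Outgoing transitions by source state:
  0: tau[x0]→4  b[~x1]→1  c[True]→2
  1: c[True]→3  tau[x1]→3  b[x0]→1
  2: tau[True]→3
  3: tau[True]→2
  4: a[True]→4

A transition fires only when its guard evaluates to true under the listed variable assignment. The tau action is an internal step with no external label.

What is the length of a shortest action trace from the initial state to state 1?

Layered search for 1:
  L0 = {0}
  L1 = {2}
  L2 = {3}
1 never appears.

Answer: UNREACHABLE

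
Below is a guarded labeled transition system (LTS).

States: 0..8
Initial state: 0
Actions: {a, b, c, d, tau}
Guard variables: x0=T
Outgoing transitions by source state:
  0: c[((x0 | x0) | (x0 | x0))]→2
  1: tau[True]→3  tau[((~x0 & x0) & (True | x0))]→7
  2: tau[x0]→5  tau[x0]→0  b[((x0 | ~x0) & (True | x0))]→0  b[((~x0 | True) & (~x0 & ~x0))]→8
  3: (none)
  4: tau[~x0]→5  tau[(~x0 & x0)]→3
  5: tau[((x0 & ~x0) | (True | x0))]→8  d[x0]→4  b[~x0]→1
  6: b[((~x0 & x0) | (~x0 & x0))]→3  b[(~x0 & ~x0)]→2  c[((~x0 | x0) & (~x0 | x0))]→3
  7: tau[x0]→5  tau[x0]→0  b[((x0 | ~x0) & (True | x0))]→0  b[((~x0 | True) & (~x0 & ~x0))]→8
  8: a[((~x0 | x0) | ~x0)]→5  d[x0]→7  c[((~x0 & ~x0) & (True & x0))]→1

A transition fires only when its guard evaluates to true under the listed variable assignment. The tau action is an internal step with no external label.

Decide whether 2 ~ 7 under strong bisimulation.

Refine partition for ~:
  round 0: {{0,1,2,3,4,5,6,7,8}}
  round 1: {{0,6},{1},{2,7},{3,4},{5},{8}}
  round 2: {{0},{1},{2,7},{3,4},{5},{6},{8}}
stable after 3 split(s): 7 block(s)
2∈{2,7}, 7∈{2,7}

Answer: BISIMILAR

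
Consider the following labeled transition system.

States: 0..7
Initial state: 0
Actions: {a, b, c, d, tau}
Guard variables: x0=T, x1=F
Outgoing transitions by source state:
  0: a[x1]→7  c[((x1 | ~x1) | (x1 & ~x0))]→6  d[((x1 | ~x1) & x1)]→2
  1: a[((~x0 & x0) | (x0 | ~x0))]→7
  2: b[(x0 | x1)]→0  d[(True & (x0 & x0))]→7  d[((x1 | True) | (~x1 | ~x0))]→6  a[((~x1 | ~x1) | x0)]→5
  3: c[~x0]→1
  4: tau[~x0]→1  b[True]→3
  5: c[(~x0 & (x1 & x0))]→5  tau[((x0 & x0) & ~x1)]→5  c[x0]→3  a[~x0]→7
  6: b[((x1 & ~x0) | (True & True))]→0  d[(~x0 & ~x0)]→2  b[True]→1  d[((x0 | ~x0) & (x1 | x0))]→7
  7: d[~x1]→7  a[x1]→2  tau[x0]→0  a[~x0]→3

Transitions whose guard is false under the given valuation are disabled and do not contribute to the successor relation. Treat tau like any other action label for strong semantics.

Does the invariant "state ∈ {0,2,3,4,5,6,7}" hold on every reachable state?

Safe = {0,2,3,4,5,6,7}
R = {0,1,6,7}
  0: ✓
  1: outside
  6: ✓
  7: ✓
reach 1 via c·b — violates

Answer: INVARIANT VIOLATED at state 1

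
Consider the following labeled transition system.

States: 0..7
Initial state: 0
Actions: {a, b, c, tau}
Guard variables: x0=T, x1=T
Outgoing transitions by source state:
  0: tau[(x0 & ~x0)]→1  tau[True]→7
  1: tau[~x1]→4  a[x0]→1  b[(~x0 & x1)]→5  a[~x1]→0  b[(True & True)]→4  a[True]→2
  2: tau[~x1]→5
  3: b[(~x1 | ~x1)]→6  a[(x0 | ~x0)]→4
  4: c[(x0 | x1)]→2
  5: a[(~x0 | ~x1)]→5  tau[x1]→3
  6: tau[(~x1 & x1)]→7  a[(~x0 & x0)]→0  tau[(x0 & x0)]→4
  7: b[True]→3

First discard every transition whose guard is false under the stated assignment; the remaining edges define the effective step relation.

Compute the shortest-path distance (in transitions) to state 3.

Answer: 2

Analysis:
BFS to 3:
  L0 = {0}
  L1 = {7}
  L2 = {3}
depth(3)=2, e.g. tau·b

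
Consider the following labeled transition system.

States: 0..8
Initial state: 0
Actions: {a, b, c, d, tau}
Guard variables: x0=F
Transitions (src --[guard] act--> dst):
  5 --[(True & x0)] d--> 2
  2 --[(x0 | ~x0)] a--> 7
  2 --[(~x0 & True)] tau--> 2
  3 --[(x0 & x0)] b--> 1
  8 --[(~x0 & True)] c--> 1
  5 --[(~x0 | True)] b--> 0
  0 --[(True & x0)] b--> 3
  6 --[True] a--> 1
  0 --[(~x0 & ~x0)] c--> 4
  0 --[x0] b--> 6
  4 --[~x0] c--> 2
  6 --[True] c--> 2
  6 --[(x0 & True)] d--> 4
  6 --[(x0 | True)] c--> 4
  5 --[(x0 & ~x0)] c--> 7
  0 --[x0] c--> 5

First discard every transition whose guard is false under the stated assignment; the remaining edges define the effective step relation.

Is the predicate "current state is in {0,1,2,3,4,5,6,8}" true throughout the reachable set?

Answer: INVARIANT VIOLATED at state 7

Trace:
Allowed set {0,1,2,3,4,5,6,8}
Reach set: {0,2,4,7}
  0: ok
  2: ok
  4: ok
  7: outside
counterexample path to 7: c·c·a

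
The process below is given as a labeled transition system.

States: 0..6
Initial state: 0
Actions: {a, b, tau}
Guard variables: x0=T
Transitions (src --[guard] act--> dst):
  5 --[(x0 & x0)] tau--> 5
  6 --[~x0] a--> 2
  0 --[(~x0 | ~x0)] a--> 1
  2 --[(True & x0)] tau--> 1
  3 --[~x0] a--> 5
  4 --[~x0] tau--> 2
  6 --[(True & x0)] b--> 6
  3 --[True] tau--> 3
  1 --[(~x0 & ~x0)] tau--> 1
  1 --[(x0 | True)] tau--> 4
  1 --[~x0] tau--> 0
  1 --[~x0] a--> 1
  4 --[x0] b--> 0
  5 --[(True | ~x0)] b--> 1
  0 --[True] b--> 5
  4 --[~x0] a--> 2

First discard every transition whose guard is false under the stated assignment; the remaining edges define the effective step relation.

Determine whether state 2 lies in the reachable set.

After dropping false guards: 8 live edges.
depth 0: {0}
depth 1: {5}  total {0,5}
depth 2: {1}  total {0,1,5}
depth 3: {4}  total {0,1,4,5}
Reach set: {0,1,4,5}

Answer: UNREACHABLE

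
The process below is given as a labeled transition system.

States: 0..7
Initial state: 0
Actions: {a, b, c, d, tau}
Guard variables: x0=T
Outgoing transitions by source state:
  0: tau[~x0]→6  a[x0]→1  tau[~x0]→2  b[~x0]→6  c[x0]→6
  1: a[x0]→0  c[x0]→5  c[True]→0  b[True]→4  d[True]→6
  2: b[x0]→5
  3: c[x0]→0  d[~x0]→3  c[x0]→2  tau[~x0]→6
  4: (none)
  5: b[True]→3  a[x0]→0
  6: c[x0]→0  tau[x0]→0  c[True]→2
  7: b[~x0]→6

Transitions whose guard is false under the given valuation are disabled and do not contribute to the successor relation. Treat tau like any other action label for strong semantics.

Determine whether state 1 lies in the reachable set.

Answer: REACHABLE

Trace:
Guard filter leaves 15 enabled edge(s).
L0 = {0}
L1 = {1,6}  total {0,1,6}
L2 = {2,4,5}  total {0,1,2,4,5,6}
L3 = {3}  total {0,1,2,3,4,5,6}
Reach set: {0,1,2,3,4,5,6}
trace reaching 1: a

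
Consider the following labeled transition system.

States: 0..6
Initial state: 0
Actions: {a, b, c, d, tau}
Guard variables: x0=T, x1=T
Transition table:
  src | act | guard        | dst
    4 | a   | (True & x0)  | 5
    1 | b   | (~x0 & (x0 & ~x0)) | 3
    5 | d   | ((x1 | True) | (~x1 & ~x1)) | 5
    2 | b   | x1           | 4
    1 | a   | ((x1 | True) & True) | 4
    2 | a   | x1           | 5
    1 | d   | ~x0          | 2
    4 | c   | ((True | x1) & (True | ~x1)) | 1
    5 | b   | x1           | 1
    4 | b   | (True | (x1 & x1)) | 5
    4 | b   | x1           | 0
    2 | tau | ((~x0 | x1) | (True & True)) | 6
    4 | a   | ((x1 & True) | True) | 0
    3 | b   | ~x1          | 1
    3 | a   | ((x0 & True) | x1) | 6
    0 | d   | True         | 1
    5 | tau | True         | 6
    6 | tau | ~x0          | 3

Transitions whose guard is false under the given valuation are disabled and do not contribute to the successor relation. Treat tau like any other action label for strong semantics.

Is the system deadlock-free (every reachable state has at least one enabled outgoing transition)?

Answer: DEADLOCK at state 6

Working:
R = {0,1,4,5,6}
  0: d→1  [1 out]
  1: a→4  [1 out]
  4: a→0  a→5  b→0  b→5  c→1  [5 out]
  5: b→1  d→5  tau→6  [3 out]
  6: ∅  [no exit]
trace reaching 6: d·a·a·tau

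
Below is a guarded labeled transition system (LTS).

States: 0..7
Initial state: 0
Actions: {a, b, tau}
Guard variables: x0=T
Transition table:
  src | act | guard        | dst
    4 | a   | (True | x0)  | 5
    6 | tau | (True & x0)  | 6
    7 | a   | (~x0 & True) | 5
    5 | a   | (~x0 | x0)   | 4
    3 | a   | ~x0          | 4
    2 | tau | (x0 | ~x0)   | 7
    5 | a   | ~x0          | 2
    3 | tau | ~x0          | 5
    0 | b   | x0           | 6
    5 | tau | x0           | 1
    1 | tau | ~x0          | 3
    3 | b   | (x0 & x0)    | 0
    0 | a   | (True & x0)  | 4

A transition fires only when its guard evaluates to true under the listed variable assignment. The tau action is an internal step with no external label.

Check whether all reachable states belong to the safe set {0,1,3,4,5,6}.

Safe = {0,1,3,4,5,6}
Reachable = {0,1,4,5,6}
  0: ok
  1: ok
  4: ok
  5: ok
  6: ok

Answer: INVARIANT HOLDS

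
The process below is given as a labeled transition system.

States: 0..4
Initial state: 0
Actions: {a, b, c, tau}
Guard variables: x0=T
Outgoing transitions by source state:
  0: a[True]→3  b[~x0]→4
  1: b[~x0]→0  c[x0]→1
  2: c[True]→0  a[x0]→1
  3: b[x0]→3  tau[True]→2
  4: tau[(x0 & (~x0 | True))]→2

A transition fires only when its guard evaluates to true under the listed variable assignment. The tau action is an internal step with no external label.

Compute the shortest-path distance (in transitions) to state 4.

Answer: UNREACHABLE

Working:
Breadth-first toward 4:
  depth 0: {0}
  depth 1: {3}
  depth 2: {2}
  depth 3: {1}
4 never appears.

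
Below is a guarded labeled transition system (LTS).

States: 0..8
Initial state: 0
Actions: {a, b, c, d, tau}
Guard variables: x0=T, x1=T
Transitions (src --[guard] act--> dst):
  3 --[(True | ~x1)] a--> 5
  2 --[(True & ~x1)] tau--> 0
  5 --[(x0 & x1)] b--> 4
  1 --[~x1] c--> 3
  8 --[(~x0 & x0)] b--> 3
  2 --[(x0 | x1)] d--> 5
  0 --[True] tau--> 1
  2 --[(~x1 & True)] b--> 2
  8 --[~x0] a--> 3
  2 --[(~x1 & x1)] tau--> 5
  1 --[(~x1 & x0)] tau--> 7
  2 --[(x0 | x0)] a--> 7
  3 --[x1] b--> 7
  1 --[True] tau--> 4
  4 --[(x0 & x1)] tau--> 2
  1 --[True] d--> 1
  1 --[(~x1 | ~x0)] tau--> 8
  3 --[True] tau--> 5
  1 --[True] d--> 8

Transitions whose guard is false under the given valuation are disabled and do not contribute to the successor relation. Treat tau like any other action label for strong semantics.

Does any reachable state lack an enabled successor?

Reach set: {0,1,2,4,5,7,8}
  0: tau→1  [1 exit(s)]
  1: d→1  d→8  tau→4  [3 exit(s)]
  2: a→7  d→5  [2 exit(s)]
  4: tau→2  [1 exit(s)]
  5: b→4  [1 exit(s)]
  7: ∅  [STUCK]
  8: ∅  [STUCK]
witness 7: tau·tau·tau·a

Answer: DEADLOCK at state 7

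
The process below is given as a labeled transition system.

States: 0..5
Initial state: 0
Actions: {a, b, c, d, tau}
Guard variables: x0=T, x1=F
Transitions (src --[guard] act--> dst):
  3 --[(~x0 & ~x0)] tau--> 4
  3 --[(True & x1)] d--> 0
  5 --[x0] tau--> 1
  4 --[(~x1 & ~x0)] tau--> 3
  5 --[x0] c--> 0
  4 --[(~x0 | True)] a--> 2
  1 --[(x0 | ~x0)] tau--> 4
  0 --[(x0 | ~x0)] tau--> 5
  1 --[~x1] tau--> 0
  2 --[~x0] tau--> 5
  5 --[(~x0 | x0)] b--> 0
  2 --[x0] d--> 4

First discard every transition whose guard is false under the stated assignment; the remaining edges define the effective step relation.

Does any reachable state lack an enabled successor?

Reachable = {0,1,2,4,5}
  0: tau→5  [1 out]
  1: tau→0  tau→4  [2 out]
  2: d→4  [1 out]
  4: a→2  [1 out]
  5: b→0  c→0  tau→1  [3 out]

Answer: DEADLOCK-FREE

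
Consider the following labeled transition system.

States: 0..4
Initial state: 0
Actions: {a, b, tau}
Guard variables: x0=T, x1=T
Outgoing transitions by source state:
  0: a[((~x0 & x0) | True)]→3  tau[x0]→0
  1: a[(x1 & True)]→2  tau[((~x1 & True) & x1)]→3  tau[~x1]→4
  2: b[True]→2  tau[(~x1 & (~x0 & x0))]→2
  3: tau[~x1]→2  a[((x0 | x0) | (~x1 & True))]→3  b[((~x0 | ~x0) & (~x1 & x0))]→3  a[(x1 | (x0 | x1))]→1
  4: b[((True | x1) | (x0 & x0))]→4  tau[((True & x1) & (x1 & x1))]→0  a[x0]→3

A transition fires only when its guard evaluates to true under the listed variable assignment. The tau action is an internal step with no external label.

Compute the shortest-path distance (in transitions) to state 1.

Layered search for 1:
  depth 0: {0}
  depth 1: {3}
  depth 2: {1}
1 enters at depth 2; path a·a

Answer: 2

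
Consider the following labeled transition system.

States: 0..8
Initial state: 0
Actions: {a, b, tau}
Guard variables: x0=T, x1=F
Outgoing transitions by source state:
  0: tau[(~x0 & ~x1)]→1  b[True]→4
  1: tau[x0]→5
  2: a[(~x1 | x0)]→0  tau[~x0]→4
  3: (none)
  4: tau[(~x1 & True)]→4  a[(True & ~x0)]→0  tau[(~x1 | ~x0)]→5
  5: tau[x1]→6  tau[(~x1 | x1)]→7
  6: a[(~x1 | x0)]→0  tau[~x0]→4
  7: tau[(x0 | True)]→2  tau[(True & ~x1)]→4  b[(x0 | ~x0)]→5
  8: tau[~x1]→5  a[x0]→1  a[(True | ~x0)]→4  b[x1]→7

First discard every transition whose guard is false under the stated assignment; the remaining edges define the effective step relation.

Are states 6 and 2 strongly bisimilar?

Compute ~ classes (split until stable):
  round 0: {{0,1,2,3,4,5,6,7,8}}
  round 1: {{0},{1,4,5},{2,6},{3},{7},{8}}
  round 2: {{0},{1,4},{2,6},{3},{5},{7},{8}}
  round 3: {{0},{1},{2,6},{3},{4},{5},{7},{8}}
stable after 4 split(s): 8 block(s)
6∈{2,6}, 2∈{2,6}

Answer: BISIMILAR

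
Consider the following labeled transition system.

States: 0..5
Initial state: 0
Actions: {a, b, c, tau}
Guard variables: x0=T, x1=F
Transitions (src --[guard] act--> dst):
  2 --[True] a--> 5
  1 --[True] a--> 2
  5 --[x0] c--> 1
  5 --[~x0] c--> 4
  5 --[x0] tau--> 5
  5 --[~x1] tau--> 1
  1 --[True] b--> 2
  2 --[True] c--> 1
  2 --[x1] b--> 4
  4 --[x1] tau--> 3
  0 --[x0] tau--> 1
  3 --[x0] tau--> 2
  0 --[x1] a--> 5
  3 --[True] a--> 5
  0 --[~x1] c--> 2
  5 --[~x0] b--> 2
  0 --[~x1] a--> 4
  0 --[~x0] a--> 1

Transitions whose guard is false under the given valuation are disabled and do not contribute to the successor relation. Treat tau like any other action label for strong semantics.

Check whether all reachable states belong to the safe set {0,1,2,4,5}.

Inv-set: {0,1,2,4,5}
R = {0,1,2,4,5}
  0: safe
  1: safe
  2: safe
  4: safe
  5: safe

Answer: INVARIANT HOLDS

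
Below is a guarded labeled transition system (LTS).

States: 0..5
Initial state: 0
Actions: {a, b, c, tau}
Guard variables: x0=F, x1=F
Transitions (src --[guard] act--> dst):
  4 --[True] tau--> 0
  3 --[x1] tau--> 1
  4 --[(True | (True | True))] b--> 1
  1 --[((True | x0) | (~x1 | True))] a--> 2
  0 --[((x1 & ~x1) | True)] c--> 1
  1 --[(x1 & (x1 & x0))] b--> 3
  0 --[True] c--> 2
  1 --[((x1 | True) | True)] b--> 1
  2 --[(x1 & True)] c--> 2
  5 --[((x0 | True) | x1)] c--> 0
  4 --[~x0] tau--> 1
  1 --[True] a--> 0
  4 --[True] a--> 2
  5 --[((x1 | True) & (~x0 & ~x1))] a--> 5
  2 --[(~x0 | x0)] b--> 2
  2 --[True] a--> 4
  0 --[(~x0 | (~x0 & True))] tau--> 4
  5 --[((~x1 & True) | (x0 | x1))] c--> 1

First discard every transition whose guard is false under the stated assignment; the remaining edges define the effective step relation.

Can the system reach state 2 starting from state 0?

Answer: REACHABLE

Analysis:
Guard filter leaves 15 enabled edge(s).
L0 = {0}
L1 = {1,2,4}  cumulative {0,1,2,4}
Reachable = {0,1,2,4}
trace reaching 2: c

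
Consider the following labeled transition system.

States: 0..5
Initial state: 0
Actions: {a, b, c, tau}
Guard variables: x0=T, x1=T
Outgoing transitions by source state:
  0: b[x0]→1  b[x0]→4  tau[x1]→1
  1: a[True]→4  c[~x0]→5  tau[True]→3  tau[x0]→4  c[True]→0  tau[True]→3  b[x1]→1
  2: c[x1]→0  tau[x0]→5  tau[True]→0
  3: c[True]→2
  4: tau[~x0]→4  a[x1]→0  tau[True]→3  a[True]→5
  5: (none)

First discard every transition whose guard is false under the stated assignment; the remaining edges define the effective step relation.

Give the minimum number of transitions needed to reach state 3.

Layered search for 3:
  L0 = {0}
  L1 = {1,4}
  L2 = {3,5}
3 enters at depth 2; path b·tau

Answer: 2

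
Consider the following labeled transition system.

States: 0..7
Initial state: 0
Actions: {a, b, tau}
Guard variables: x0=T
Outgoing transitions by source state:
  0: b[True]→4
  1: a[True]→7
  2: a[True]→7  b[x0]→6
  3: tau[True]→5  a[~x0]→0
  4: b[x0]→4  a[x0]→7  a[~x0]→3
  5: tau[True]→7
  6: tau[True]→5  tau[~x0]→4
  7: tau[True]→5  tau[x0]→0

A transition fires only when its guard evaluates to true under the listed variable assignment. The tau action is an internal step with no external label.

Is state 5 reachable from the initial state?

11 transition(s) survive guard evaluation.
Layer 0: {0}
Layer 1: {4}  now seen {0,4}
Layer 2: {7}  now seen {0,4,7}
Layer 3: {5}  now seen {0,4,5,7}
Reach set: {0,4,5,7}
trace reaching 5: b·a·tau

Answer: REACHABLE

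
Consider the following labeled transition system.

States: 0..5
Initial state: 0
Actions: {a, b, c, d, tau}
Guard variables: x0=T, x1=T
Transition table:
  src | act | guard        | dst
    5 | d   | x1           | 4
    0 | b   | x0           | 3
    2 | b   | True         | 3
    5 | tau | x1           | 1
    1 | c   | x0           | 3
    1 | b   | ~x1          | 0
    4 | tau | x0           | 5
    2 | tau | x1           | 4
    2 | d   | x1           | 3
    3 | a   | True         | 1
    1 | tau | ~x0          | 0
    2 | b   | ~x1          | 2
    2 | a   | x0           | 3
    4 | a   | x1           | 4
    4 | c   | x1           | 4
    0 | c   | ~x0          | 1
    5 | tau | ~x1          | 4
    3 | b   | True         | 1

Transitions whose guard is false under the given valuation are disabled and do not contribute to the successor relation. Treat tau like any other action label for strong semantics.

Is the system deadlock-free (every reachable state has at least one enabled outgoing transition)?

Answer: DEADLOCK-FREE

Analysis:
R = {0,1,3}
  0: b→3  [1 exit(s)]
  1: c→3  [1 exit(s)]
  3: a→1  b→1  [2 exit(s)]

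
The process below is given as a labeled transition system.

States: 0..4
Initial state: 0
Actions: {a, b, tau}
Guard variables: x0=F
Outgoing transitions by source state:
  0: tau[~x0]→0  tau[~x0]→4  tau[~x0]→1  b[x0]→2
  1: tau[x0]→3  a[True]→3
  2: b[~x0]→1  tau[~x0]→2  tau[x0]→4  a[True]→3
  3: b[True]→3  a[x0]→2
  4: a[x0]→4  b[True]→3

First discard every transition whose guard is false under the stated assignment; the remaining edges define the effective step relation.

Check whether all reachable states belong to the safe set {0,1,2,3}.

Answer: INVARIANT VIOLATED at state 4

Working:
Allowed set {0,1,2,3}
Reach set: {0,1,3,4}
  0: ok
  1: ok
  3: ok
  4: ✗ unsafe
witness against invariant: tau → 4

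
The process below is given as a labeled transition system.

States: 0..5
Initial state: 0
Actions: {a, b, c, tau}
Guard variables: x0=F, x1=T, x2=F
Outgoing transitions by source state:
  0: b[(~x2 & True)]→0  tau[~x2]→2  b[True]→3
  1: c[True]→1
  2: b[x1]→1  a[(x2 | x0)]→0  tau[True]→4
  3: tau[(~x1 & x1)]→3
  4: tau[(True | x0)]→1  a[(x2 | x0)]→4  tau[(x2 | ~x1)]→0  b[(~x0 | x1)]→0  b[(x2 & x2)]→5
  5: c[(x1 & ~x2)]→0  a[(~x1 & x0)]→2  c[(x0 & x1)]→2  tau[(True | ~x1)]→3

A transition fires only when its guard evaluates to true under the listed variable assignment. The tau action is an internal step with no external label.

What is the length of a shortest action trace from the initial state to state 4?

Layered search for 4:
  depth 0: {0}
  depth 1: {2,3}
  depth 2: {1,4}
4 enters at depth 2; path tau·tau

Answer: 2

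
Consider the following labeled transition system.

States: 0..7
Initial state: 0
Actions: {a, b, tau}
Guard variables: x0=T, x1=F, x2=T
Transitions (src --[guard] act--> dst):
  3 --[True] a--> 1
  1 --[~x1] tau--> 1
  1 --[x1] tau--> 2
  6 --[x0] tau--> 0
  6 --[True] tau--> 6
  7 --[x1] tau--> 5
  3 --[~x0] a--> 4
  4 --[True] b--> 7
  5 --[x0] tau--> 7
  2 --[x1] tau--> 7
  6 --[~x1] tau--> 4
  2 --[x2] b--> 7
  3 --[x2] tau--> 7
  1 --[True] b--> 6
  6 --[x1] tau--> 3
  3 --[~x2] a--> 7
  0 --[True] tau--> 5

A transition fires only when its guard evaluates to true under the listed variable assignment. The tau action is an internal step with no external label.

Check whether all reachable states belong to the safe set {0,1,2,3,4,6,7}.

Safe = {0,1,2,3,4,6,7}
R = {0,5,7}
  0: ok
  5: outside
  7: ok
counterexample path to 5: tau

Answer: INVARIANT VIOLATED at state 5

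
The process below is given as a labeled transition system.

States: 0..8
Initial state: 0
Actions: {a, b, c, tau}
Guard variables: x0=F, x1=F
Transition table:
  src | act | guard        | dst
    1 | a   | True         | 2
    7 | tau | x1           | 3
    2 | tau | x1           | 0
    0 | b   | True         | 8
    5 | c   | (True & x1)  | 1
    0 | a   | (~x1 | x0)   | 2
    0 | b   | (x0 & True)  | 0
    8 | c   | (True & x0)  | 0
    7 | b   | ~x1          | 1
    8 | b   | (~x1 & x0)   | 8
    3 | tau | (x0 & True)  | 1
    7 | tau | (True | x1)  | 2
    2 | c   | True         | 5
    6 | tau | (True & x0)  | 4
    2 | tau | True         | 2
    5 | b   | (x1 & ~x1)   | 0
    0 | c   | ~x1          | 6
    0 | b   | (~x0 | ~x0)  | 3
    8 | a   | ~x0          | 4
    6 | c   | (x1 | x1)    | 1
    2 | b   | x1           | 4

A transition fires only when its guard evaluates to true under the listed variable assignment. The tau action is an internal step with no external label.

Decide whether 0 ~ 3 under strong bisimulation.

Refine partition for ~:
  P[0] = {{0,1,2,3,4,5,6,7,8}}
  P[1] = {{0},{1,8},{2},{3,4,5,6},{7}}
  P[2] = {{0},{1},{2},{3,4,5,6},{7},{8}}
stable after 3 split(s): 6 block(s)
class of 0: {0}; class of 3: {3,4,5,6}

Answer: NOT BISIMILAR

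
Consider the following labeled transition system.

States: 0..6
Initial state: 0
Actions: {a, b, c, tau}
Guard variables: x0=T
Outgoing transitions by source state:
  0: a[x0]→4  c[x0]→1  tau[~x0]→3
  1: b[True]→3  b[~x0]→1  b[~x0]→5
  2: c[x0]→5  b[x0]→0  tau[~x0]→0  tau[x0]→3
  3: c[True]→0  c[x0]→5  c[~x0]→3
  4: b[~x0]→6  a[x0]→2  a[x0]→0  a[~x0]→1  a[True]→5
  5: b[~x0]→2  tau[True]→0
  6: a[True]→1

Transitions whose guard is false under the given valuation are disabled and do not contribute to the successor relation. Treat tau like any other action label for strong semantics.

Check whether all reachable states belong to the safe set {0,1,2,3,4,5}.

Safe = {0,1,2,3,4,5}
Reach set: {0,1,2,3,4,5}
  0: safe
  1: safe
  2: safe
  3: safe
  4: safe
  5: safe

Answer: INVARIANT HOLDS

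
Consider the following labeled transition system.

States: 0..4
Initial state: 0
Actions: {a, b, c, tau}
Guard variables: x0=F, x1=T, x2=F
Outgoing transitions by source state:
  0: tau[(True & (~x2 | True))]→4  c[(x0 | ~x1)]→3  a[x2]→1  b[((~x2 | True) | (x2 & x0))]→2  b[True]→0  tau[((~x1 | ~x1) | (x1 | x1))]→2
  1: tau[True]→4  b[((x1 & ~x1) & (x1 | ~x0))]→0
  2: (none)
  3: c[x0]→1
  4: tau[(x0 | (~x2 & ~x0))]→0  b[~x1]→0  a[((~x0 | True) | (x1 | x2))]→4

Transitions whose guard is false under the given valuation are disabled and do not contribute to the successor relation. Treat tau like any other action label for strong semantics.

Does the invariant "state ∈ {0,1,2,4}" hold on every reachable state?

Answer: INVARIANT HOLDS

Analysis:
Allowed set {0,1,2,4}
Reach set: {0,2,4}
  0: ✓
  2: ✓
  4: ✓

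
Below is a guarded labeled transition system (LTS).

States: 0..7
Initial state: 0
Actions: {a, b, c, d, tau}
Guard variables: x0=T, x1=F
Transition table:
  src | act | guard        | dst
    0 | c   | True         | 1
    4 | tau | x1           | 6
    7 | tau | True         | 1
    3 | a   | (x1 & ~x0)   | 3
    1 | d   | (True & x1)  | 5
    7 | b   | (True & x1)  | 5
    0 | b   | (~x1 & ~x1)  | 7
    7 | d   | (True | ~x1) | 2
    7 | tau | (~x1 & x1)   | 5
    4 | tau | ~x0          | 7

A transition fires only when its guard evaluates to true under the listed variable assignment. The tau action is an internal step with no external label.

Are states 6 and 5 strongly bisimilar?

Answer: BISIMILAR

Trace:
Compute ~ classes (split until stable):
  π0 = {{0,1,2,3,4,5,6,7}}
  π1 = {{0},{1,2,3,4,5,6},{7}}
stable after 2 split(s): 3 block(s)
6∈{1,2,3,4,5,6}, 5∈{1,2,3,4,5,6}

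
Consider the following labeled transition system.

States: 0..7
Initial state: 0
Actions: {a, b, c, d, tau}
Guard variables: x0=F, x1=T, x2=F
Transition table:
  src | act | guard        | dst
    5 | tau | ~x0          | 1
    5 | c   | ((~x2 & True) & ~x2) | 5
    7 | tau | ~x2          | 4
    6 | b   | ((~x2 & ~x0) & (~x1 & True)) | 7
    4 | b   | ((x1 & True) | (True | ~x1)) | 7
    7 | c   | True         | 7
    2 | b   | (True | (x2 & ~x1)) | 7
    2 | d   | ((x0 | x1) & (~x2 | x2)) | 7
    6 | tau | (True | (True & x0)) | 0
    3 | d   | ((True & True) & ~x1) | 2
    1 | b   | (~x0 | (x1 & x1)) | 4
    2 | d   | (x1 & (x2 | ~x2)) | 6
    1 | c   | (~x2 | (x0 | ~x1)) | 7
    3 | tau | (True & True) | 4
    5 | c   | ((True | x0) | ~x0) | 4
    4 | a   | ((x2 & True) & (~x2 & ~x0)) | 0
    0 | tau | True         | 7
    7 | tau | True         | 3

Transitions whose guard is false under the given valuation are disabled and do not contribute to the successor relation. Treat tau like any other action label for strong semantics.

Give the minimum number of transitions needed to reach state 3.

Answer: 2

Trace:
Layered search for 3:
  L0 = {0}
  L1 = {7}
  L2 = {3,4}
3 enters at depth 2; path tau·tau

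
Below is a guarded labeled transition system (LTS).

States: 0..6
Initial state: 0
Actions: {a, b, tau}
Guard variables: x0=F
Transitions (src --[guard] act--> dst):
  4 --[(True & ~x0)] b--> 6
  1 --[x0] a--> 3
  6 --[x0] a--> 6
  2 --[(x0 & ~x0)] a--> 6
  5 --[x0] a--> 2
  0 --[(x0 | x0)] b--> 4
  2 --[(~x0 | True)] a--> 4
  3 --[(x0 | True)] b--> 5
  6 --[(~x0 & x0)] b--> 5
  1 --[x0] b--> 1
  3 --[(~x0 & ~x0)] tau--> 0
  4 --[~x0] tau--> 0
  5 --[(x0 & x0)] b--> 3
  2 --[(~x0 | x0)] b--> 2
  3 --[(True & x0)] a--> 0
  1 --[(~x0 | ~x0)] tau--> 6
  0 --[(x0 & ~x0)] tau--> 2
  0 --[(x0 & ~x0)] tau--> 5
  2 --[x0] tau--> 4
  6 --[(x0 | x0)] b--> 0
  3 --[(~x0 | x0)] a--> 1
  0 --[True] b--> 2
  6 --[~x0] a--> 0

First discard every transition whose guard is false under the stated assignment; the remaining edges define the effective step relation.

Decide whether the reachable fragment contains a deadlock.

Answer: DEADLOCK-FREE

Working:
Reach set: {0,2,4,6}
  0: b→2  [deg 1]
  2: a→4  b→2  [deg 2]
  4: b→6  tau→0  [deg 2]
  6: a→0  [deg 1]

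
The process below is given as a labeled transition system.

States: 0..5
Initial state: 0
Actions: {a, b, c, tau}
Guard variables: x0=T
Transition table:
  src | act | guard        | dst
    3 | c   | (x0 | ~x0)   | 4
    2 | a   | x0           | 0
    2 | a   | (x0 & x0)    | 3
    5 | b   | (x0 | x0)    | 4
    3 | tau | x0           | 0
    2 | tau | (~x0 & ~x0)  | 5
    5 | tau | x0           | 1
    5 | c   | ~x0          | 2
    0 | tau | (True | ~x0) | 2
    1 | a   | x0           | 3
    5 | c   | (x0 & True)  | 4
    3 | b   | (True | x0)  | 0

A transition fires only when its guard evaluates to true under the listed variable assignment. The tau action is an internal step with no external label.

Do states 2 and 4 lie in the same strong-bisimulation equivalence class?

Answer: NOT BISIMILAR

Analysis:
Refine partition for ~:
  P[0] = {{0,1,2,3,4,5}}
  P[1] = {{0},{1,2},{3,5},{4}}
  P[2] = {{0},{1},{2},{3},{4},{5}}
stable after 3 split(s): 6 block(s)
[2]={2}  [4]={4}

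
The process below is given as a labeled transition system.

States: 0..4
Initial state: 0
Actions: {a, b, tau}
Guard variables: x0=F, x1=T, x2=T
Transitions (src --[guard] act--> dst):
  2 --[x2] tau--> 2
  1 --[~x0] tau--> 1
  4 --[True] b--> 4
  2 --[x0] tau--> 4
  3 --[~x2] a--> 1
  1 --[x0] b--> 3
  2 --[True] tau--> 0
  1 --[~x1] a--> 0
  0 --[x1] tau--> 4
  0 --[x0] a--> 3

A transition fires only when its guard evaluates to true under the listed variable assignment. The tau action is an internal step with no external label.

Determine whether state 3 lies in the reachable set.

Answer: UNREACHABLE

Analysis:
Guard filter leaves 5 enabled edge(s).
L0 = {0}
L1 = {4}  total {0,4}
R = {0,4}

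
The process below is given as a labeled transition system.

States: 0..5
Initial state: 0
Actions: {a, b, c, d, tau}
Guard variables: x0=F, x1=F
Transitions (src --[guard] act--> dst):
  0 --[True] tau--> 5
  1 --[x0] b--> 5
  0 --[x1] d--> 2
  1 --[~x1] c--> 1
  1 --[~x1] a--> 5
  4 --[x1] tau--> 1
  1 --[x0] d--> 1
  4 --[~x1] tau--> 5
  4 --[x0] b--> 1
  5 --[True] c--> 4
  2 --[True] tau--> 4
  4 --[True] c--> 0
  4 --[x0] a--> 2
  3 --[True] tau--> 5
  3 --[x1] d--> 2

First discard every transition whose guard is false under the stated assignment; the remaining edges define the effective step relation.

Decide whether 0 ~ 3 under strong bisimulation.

Bisimulation quotient by refinement:
  round 0: {{0,1,2,3,4,5}}
  round 1: {{0,2,3},{1},{4},{5}}
  round 2: {{0,3},{1},{2},{4},{5}}
stable after 3 split(s): 5 block(s)
0∈{0,3}, 3∈{0,3}

Answer: BISIMILAR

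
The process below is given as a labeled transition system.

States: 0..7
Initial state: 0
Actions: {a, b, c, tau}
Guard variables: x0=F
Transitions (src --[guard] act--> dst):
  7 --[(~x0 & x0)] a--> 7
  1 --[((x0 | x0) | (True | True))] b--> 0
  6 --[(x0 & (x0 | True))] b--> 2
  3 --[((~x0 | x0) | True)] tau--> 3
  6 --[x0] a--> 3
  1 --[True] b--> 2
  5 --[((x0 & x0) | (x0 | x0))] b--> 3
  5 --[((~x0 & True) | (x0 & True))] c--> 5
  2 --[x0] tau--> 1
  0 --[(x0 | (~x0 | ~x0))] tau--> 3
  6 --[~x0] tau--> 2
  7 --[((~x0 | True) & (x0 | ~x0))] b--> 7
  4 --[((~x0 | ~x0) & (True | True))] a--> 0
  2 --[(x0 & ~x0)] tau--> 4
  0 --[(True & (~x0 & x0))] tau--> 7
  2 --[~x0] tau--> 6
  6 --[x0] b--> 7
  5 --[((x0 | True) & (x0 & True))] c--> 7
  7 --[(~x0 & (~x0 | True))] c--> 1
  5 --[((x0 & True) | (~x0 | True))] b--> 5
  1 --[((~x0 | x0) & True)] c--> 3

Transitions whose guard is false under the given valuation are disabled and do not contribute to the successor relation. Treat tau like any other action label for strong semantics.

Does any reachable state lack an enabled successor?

Answer: DEADLOCK-FREE

Working:
Reach set: {0,3}
  0: tau→3  [1 out]
  3: tau→3  [1 out]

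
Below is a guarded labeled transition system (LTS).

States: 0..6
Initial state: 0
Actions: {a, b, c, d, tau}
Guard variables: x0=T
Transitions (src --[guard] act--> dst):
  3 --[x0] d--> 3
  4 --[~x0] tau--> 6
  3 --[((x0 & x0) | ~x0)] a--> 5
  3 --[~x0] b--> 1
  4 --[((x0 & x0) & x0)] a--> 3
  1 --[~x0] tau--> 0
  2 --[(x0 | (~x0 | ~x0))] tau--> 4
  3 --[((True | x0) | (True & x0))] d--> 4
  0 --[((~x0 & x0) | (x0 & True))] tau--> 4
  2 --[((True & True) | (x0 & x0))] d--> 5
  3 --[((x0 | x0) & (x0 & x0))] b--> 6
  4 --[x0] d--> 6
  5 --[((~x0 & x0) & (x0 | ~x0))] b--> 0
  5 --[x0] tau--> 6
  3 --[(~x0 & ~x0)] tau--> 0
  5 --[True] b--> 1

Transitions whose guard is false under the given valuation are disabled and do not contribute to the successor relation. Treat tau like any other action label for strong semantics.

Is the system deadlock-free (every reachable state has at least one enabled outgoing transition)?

Reach set: {0,1,3,4,5,6}
  0: tau→4  [deg 1]
  1: ∅  [deadlock]
  3: a→5  b→6  d→3  d→4  [deg 4]
  4: a→3  d→6  [deg 2]
  5: b→1  tau→6  [deg 2]
  6: ∅  [deadlock]
witness 1: tau·a·a·b

Answer: DEADLOCK at state 1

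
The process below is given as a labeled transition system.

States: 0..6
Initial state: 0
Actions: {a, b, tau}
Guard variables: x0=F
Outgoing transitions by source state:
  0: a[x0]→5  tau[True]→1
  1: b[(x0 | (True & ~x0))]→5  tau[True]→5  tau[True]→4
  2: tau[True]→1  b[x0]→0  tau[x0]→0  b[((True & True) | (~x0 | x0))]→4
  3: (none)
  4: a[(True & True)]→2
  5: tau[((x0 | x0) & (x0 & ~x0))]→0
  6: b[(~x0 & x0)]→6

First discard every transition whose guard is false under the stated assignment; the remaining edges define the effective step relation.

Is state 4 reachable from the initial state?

Answer: REACHABLE

Trace:
Guard filter leaves 7 enabled edge(s).
L0 = {0}
L1 = {1}  total {0,1}
L2 = {4,5}  total {0,1,4,5}
L3 = {2}  total {0,1,2,4,5}
Reachable = {0,1,2,4,5}
witness 4: tau·tau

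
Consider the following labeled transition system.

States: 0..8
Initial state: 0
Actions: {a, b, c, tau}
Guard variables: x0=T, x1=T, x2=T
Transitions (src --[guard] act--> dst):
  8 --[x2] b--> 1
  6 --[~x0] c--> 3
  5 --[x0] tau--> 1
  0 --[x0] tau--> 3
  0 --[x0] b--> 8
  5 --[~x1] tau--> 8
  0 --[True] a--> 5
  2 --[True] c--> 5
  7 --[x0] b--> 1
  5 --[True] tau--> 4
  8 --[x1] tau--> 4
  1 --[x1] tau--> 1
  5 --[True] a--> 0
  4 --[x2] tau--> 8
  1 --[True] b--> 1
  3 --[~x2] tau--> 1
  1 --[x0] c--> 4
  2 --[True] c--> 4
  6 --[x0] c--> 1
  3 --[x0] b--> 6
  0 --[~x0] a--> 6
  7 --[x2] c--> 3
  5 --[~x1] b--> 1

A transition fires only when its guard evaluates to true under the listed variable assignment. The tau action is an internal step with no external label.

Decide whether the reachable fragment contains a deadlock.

Reach set: {0,1,3,4,5,6,8}
  0: a→5  b→8  tau→3  [deg 3]
  1: b→1  c→4  tau→1  [deg 3]
  3: b→6  [deg 1]
  4: tau→8  [deg 1]
  5: a→0  tau→1  tau→4  [deg 3]
  6: c→1  [deg 1]
  8: b→1  tau→4  [deg 2]

Answer: DEADLOCK-FREE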